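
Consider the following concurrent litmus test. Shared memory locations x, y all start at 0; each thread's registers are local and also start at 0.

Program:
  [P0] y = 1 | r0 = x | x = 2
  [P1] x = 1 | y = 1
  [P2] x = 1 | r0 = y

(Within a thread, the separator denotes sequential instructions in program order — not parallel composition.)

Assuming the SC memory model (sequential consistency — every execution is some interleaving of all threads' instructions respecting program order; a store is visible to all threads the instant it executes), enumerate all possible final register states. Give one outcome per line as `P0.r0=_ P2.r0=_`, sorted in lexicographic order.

outcome vector order: (P0.r0,P2.r0)
|SC outcomes| = 3

P0.r0=0 P2.r0=1
P0.r0=1 P2.r0=0
P0.r0=1 P2.r0=1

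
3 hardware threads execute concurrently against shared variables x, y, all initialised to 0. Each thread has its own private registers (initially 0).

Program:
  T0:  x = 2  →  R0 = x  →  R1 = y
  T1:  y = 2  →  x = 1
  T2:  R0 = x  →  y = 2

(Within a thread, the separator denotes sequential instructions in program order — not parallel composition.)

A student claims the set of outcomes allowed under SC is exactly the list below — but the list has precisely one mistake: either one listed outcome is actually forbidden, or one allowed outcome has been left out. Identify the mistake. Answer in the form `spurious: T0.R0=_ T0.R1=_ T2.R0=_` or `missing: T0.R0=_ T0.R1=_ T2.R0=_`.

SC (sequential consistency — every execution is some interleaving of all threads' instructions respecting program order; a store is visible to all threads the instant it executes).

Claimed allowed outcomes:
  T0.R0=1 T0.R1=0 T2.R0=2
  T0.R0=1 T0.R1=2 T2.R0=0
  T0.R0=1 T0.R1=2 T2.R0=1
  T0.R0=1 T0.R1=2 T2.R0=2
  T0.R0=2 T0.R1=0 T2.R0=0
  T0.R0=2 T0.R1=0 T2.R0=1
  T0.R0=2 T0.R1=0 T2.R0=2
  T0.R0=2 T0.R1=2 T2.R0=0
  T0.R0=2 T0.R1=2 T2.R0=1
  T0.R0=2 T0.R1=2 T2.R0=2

spurious: T0.R0=1 T0.R1=0 T2.R0=2

outcome vector order: (T0.R0,T0.R1,T2.R0)
SC (9): (1,2,0), (1,2,1), (1,2,2), (2,0,0), (2,0,1), (2,0,2), (2,2,0), (2,2,1), (2,2,2)
claimed∖SC = {(1,0,2)}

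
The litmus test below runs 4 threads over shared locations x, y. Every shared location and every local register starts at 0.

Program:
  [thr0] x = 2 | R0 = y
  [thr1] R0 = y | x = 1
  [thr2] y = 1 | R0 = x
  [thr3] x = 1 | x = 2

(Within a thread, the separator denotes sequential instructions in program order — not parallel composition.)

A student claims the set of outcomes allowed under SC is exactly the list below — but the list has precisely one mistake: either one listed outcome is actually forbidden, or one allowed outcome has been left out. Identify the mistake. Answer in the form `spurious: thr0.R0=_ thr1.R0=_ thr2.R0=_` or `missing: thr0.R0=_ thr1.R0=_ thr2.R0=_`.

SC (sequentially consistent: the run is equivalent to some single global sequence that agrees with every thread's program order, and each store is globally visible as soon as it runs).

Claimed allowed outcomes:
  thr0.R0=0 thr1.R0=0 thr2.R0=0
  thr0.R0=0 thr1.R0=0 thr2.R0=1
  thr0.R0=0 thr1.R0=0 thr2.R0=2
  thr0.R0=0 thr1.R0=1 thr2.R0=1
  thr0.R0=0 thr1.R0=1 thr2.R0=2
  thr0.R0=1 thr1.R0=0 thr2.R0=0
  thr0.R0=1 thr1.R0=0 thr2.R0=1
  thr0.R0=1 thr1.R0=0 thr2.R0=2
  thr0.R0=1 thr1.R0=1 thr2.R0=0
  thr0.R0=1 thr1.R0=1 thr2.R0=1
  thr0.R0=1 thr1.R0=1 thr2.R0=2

spurious: thr0.R0=0 thr1.R0=0 thr2.R0=0

outcome vector order: (thr0.R0,thr1.R0,thr2.R0)
[SC] allowed = {0/0/1; 0/0/2; 0/1/1; 0/1/2; 1/0/0; 1/0/1; 1/0/2; 1/1/0; 1/1/1; 1/1/2}
claimed∖SC = {0/0/0}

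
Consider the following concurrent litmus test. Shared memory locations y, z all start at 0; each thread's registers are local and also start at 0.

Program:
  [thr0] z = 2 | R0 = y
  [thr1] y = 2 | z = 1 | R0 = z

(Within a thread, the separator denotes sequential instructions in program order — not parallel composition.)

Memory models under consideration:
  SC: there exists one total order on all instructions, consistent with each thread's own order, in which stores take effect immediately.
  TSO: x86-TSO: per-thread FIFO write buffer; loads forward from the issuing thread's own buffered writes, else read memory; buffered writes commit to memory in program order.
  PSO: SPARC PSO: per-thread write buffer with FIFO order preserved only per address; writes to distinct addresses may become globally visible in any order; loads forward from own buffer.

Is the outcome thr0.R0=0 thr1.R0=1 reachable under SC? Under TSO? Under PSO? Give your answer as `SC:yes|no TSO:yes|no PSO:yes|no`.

outcome vector order: (thr0.R0,thr1.R0)
[SC] allowed = {<0 1> <2 1> <2 2>}
[TSO] allowed = {<0 1> <0 2> <2 1> <2 2>}
[PSO] allowed = {<0 1> <0 2> <2 1> <2 2>}
target <0 1> ∈ {SC,TSO,PSO}

SC:yes TSO:yes PSO:yes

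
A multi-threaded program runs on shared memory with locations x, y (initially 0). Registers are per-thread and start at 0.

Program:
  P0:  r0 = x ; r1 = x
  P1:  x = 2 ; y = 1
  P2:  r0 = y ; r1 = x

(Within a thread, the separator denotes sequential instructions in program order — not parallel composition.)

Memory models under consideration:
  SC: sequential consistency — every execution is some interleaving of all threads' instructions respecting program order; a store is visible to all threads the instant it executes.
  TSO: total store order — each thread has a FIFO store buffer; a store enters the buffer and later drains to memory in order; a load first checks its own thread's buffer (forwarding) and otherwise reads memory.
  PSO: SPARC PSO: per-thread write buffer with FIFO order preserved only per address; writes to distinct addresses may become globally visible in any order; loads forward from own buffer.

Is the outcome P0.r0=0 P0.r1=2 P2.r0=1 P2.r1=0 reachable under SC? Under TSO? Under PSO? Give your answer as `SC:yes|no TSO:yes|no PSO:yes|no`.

SC:no TSO:no PSO:yes

outcome vector order: (P0.r0,P0.r1,P2.r0,P2.r1)
SC (9): (0,0,0,0) (0,0,0,2) (0,0,1,2) (0,2,0,0) (0,2,0,2) (0,2,1,2) (2,2,0,0) (2,2,0,2) (2,2,1,2)
TSO (9): (0,0,0,0) (0,0,0,2) (0,0,1,2) (0,2,0,0) (0,2,0,2) (0,2,1,2) (2,2,0,0) (2,2,0,2) (2,2,1,2)
PSO (12): (0,0,0,0) (0,0,0,2) (0,0,1,0) (0,0,1,2) (0,2,0,0) (0,2,0,2) (0,2,1,0) (0,2,1,2) (2,2,0,0) (2,2,0,2) (2,2,1,0) (2,2,1,2)
target (0,2,1,0) ∈ {PSO}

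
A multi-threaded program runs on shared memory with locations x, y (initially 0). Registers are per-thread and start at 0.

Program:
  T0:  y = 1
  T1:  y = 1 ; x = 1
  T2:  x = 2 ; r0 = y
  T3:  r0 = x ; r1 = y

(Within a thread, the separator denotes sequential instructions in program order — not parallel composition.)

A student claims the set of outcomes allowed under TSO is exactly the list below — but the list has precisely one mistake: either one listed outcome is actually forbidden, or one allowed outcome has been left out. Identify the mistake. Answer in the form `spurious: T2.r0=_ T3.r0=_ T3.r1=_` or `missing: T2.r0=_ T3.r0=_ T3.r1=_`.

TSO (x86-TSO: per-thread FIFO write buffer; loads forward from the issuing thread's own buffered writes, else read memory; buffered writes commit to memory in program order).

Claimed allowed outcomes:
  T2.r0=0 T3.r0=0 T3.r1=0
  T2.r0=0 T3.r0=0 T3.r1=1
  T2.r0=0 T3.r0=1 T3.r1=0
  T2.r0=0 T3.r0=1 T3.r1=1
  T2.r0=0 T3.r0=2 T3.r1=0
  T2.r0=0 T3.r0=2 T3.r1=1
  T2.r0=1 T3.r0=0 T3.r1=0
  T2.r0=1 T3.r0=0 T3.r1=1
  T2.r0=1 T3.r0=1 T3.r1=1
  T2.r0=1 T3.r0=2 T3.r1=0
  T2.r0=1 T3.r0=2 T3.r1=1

outcome vector order: (T2.r0,T3.r0,T3.r1)
under TSO → 0/0/0, 0/0/1, 0/1/1, 0/2/0, 0/2/1, 1/0/0, 1/0/1, 1/1/1, 1/2/0, 1/2/1
claimed∖TSO = {0/1/0}

spurious: T2.r0=0 T3.r0=1 T3.r1=0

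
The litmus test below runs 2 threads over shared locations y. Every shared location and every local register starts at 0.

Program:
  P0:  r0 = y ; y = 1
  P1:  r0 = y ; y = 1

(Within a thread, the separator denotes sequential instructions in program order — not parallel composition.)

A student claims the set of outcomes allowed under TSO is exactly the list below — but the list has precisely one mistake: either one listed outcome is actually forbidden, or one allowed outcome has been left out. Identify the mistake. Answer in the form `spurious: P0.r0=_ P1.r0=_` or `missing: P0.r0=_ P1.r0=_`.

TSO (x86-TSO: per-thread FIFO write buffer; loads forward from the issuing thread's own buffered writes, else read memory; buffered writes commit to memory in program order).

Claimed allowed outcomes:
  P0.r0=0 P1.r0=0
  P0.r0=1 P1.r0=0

missing: P0.r0=0 P1.r0=1

outcome vector order: (P0.r0,P1.r0)
under TSO → <0 0>, <0 1>, <1 0>
TSO∖claimed = {<0 1>}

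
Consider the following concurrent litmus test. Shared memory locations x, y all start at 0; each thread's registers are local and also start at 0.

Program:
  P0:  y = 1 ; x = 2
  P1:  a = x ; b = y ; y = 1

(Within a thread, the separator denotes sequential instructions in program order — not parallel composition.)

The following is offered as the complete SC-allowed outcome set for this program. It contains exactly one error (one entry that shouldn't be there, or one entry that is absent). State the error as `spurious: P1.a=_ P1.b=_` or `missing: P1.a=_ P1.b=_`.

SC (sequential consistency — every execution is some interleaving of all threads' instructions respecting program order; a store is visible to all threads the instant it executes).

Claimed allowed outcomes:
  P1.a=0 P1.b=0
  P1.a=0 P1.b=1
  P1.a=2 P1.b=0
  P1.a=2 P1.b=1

spurious: P1.a=2 P1.b=0

outcome vector order: (P1.a,P1.b)
[SC] allowed = {(0,0), (0,1), (2,1)}
claimed∖SC = {(2,0)}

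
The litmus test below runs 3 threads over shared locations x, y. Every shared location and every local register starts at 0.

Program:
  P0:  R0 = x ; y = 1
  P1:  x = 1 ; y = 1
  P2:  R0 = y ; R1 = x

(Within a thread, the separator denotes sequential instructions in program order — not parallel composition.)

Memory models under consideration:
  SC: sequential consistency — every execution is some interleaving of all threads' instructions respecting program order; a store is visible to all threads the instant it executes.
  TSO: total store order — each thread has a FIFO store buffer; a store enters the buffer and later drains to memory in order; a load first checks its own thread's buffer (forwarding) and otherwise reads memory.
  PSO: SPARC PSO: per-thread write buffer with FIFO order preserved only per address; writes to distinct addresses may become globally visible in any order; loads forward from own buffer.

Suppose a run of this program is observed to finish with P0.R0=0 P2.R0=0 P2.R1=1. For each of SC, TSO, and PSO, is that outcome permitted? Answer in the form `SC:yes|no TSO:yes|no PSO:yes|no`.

outcome vector order: (P0.R0,P2.R0,P2.R1)
SC (7): (0,0,0), (0,0,1), (0,1,0), (0,1,1), (1,0,0), (1,0,1), (1,1,1)
TSO (7): (0,0,0), (0,0,1), (0,1,0), (0,1,1), (1,0,0), (1,0,1), (1,1,1)
PSO (8): (0,0,0), (0,0,1), (0,1,0), (0,1,1), (1,0,0), (1,0,1), (1,1,0), (1,1,1)
target (0,0,1) ∈ {SC,TSO,PSO}

SC:yes TSO:yes PSO:yes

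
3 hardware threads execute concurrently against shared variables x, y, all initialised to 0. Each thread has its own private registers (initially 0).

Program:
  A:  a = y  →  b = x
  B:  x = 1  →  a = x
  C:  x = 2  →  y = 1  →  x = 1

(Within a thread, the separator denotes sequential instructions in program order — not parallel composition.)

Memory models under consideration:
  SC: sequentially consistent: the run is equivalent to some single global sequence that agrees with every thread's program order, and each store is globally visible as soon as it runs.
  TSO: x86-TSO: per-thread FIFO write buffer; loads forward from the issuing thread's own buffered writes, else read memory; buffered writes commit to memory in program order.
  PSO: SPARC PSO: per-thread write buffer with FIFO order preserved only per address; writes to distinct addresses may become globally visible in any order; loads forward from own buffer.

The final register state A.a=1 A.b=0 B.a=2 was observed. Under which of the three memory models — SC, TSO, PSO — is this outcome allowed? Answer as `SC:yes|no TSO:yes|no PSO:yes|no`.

outcome vector order: (A.a,A.b,B.a)
SC (10): (0,0,1), (0,0,2), (0,1,1), (0,1,2), (0,2,1), (0,2,2), (1,1,1), (1,1,2), (1,2,1), (1,2,2)
TSO (10): (0,0,1), (0,0,2), (0,1,1), (0,1,2), (0,2,1), (0,2,2), (1,1,1), (1,1,2), (1,2,1), (1,2,2)
PSO (12): (0,0,1), (0,0,2), (0,1,1), (0,1,2), (0,2,1), (0,2,2), (1,0,1), (1,0,2), (1,1,1), (1,1,2), (1,2,1), (1,2,2)
target (1,0,2) ∈ {PSO}

SC:no TSO:no PSO:yes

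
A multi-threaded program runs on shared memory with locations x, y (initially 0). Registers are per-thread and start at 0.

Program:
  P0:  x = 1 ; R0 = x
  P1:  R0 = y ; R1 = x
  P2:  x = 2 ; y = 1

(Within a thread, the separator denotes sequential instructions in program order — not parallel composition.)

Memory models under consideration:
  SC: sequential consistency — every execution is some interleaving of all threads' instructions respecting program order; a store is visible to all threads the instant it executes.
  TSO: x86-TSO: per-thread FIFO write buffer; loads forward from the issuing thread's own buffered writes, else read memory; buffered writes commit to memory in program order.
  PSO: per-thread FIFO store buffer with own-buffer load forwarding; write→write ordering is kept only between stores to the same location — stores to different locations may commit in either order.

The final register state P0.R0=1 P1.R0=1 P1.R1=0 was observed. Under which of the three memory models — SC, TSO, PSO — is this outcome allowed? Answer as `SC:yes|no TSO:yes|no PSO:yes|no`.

outcome vector order: (P0.R0,P1.R0,P1.R1)
SC (9): 100, 101, 102, 111, 112, 200, 201, 202, 212
TSO (9): 100, 101, 102, 111, 112, 200, 201, 202, 212
PSO (12): 100, 101, 102, 110, 111, 112, 200, 201, 202, 210, 211, 212
target 110 ∈ {PSO}

SC:no TSO:no PSO:yes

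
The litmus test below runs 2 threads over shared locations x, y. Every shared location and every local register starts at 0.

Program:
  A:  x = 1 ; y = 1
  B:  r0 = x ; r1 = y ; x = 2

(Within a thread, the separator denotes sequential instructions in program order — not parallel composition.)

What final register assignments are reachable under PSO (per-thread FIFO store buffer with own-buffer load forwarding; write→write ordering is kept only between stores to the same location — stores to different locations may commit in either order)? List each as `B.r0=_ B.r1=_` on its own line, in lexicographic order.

B.r0=0 B.r1=0
B.r0=0 B.r1=1
B.r0=1 B.r1=0
B.r0=1 B.r1=1

outcome vector order: (B.r0,B.r1)
|PSO outcomes| = 4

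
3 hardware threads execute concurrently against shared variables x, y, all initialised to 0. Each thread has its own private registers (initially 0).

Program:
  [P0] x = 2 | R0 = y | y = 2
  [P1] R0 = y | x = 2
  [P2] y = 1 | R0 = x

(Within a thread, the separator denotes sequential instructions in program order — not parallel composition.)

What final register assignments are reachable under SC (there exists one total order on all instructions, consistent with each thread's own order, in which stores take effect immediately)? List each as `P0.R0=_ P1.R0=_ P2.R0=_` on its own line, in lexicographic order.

outcome vector order: (P0.R0,P1.R0,P2.R0)
|SC outcomes| = 9

P0.R0=0 P1.R0=0 P2.R0=2
P0.R0=0 P1.R0=1 P2.R0=2
P0.R0=0 P1.R0=2 P2.R0=2
P0.R0=1 P1.R0=0 P2.R0=0
P0.R0=1 P1.R0=0 P2.R0=2
P0.R0=1 P1.R0=1 P2.R0=0
P0.R0=1 P1.R0=1 P2.R0=2
P0.R0=1 P1.R0=2 P2.R0=0
P0.R0=1 P1.R0=2 P2.R0=2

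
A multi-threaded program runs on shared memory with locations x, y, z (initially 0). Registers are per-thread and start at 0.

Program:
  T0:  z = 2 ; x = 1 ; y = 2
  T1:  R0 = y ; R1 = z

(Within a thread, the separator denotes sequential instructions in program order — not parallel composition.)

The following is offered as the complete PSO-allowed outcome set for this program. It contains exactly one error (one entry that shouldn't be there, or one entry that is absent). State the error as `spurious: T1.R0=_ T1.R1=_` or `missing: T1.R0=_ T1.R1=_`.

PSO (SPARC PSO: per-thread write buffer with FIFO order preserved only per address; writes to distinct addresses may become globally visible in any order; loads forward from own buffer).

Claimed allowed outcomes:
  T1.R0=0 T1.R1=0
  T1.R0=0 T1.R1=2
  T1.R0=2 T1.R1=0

outcome vector order: (T1.R0,T1.R1)
PSO: 4 outcomes — {00 02 20 22}
PSO∖claimed = {22}

missing: T1.R0=2 T1.R1=2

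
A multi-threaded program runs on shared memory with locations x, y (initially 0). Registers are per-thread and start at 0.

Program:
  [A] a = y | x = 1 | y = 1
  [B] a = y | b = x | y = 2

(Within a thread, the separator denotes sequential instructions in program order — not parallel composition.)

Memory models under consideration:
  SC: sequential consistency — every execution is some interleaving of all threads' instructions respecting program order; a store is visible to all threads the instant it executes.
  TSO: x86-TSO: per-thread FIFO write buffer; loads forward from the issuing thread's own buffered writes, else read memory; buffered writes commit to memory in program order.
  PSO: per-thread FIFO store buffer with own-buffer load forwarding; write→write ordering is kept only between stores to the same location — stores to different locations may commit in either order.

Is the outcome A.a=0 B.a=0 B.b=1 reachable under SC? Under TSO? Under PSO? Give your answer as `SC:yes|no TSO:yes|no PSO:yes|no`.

SC:yes TSO:yes PSO:yes

outcome vector order: (A.a,B.a,B.b)
SC (4): 0/0/0, 0/0/1, 0/1/1, 2/0/0
TSO (4): 0/0/0, 0/0/1, 0/1/1, 2/0/0
PSO (5): 0/0/0, 0/0/1, 0/1/0, 0/1/1, 2/0/0
target 0/0/1 ∈ {SC,TSO,PSO}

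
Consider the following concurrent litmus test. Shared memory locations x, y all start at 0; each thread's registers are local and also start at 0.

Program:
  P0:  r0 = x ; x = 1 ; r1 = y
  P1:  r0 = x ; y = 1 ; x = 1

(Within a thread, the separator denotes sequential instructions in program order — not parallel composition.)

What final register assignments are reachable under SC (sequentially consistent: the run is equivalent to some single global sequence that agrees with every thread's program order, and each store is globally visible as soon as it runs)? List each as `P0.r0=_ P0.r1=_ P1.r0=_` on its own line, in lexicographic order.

outcome vector order: (P0.r0,P0.r1,P1.r0)
|SC outcomes| = 5

P0.r0=0 P0.r1=0 P1.r0=0
P0.r0=0 P0.r1=0 P1.r0=1
P0.r0=0 P0.r1=1 P1.r0=0
P0.r0=0 P0.r1=1 P1.r0=1
P0.r0=1 P0.r1=1 P1.r0=0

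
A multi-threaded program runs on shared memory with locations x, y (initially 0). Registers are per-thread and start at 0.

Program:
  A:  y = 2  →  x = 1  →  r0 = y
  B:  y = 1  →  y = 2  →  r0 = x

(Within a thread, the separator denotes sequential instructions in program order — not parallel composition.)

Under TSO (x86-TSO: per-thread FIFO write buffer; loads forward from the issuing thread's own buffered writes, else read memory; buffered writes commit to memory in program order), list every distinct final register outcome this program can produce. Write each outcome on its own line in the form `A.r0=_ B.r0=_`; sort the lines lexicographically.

outcome vector order: (A.r0,B.r0)
|TSO outcomes| = 4

A.r0=1 B.r0=0
A.r0=1 B.r0=1
A.r0=2 B.r0=0
A.r0=2 B.r0=1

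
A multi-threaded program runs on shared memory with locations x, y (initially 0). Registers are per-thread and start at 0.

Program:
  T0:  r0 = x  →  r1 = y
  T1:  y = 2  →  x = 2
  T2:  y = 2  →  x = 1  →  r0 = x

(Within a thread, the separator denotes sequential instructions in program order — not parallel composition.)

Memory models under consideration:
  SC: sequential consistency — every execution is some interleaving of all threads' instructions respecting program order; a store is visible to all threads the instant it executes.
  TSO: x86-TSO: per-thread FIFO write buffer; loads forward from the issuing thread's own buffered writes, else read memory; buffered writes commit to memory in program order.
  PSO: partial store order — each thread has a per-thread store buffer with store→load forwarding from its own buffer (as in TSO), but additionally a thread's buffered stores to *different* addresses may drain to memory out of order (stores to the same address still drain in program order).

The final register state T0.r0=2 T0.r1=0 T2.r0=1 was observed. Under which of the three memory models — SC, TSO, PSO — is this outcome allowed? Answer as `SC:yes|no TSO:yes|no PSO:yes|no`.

outcome vector order: (T0.r0,T0.r1,T2.r0)
[SC] allowed = {(0,0,1), (0,0,2), (0,2,1), (0,2,2), (1,2,1), (1,2,2), (2,2,1), (2,2,2)}
[TSO] allowed = {(0,0,1), (0,0,2), (0,2,1), (0,2,2), (1,2,1), (1,2,2), (2,2,1), (2,2,2)}
[PSO] allowed = {(0,0,1), (0,0,2), (0,2,1), (0,2,2), (1,0,1), (1,0,2), (1,2,1), (1,2,2), (2,0,1), (2,0,2), (2,2,1), (2,2,2)}
target (2,0,1) ∈ {PSO}

SC:no TSO:no PSO:yes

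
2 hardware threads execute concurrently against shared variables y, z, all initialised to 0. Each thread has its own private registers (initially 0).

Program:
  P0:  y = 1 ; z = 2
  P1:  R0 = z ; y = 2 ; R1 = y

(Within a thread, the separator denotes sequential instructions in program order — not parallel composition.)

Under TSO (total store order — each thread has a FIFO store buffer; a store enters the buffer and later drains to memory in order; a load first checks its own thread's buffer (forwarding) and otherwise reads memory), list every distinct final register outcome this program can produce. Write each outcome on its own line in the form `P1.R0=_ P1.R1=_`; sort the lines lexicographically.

outcome vector order: (P1.R0,P1.R1)
|TSO outcomes| = 3

P1.R0=0 P1.R1=1
P1.R0=0 P1.R1=2
P1.R0=2 P1.R1=2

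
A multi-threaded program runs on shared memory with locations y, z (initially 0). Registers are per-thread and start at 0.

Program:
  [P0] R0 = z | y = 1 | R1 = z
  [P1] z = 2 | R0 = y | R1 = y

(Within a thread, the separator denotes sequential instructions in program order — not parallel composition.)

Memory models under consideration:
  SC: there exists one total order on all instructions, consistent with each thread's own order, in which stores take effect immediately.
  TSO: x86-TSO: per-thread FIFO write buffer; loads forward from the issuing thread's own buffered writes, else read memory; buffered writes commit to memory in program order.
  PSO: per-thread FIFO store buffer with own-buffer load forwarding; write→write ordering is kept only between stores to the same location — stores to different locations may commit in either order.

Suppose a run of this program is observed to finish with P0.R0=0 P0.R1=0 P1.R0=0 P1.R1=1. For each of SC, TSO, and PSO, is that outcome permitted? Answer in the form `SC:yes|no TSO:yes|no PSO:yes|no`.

outcome vector order: (P0.R0,P0.R1,P1.R0,P1.R1)
SC (7): 0011; 0200; 0201; 0211; 2200; 2201; 2211
TSO (9): 0000; 0001; 0011; 0200; 0201; 0211; 2200; 2201; 2211
PSO (9): 0000; 0001; 0011; 0200; 0201; 0211; 2200; 2201; 2211
target 0001 ∈ {TSO,PSO}

SC:no TSO:yes PSO:yes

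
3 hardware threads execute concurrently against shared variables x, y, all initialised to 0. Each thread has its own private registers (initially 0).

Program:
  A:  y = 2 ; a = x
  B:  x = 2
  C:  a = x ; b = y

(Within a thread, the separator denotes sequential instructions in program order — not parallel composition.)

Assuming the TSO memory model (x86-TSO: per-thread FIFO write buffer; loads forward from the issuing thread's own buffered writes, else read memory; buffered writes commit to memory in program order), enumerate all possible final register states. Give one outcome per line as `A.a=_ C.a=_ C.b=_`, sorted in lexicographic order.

outcome vector order: (A.a,C.a,C.b)
|TSO outcomes| = 8

A.a=0 C.a=0 C.b=0
A.a=0 C.a=0 C.b=2
A.a=0 C.a=2 C.b=0
A.a=0 C.a=2 C.b=2
A.a=2 C.a=0 C.b=0
A.a=2 C.a=0 C.b=2
A.a=2 C.a=2 C.b=0
A.a=2 C.a=2 C.b=2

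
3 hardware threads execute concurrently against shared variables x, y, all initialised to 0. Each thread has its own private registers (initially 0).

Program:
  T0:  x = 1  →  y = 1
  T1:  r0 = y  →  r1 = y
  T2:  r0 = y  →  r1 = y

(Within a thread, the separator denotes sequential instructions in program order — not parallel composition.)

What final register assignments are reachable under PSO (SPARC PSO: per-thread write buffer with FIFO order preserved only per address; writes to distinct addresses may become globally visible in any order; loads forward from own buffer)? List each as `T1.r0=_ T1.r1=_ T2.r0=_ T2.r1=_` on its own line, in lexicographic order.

outcome vector order: (T1.r0,T1.r1,T2.r0,T2.r1)
|PSO outcomes| = 9

T1.r0=0 T1.r1=0 T2.r0=0 T2.r1=0
T1.r0=0 T1.r1=0 T2.r0=0 T2.r1=1
T1.r0=0 T1.r1=0 T2.r0=1 T2.r1=1
T1.r0=0 T1.r1=1 T2.r0=0 T2.r1=0
T1.r0=0 T1.r1=1 T2.r0=0 T2.r1=1
T1.r0=0 T1.r1=1 T2.r0=1 T2.r1=1
T1.r0=1 T1.r1=1 T2.r0=0 T2.r1=0
T1.r0=1 T1.r1=1 T2.r0=0 T2.r1=1
T1.r0=1 T1.r1=1 T2.r0=1 T2.r1=1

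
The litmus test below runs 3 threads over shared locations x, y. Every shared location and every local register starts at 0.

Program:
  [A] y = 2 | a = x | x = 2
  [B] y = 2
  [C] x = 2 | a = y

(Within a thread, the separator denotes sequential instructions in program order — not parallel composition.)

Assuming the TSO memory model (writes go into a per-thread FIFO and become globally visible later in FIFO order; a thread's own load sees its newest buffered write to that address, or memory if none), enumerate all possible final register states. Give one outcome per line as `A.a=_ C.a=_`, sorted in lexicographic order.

outcome vector order: (A.a,C.a)
|TSO outcomes| = 4

A.a=0 C.a=0
A.a=0 C.a=2
A.a=2 C.a=0
A.a=2 C.a=2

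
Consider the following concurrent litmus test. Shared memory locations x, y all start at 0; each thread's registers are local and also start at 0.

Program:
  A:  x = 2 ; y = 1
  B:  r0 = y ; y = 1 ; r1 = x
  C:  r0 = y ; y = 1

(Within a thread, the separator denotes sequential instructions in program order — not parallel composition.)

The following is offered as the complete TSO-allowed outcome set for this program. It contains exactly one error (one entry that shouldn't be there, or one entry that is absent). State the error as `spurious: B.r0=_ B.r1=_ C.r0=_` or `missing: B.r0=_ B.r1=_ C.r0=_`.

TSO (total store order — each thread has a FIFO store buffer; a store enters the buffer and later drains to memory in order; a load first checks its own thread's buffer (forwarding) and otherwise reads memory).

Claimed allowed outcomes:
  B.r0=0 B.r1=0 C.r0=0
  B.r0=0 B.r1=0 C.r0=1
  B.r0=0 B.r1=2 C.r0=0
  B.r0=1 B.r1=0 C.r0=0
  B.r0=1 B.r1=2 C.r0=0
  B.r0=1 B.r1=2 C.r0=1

missing: B.r0=0 B.r1=2 C.r0=1

outcome vector order: (B.r0,B.r1,C.r0)
under TSO → 000 001 020 021 100 120 121
TSO∖claimed = {021}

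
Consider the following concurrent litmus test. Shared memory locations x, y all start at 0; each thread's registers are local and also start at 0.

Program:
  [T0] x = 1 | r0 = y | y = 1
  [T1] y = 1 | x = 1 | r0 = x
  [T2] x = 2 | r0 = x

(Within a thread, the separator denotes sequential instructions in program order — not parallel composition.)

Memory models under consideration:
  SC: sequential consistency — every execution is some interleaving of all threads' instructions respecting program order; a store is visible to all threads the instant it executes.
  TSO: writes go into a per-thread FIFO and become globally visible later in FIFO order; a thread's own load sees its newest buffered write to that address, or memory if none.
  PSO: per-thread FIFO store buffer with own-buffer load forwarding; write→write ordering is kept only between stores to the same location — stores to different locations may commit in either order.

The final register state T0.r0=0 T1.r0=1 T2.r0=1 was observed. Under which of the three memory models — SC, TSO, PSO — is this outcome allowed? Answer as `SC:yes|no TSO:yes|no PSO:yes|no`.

SC:yes TSO:yes PSO:yes

outcome vector order: (T0.r0,T1.r0,T2.r0)
[SC] allowed = {0/1/1, 0/1/2, 0/2/2, 1/1/1, 1/1/2, 1/2/1, 1/2/2}
[TSO] allowed = {0/1/1, 0/1/2, 0/2/1, 0/2/2, 1/1/1, 1/1/2, 1/2/1, 1/2/2}
[PSO] allowed = {0/1/1, 0/1/2, 0/2/1, 0/2/2, 1/1/1, 1/1/2, 1/2/1, 1/2/2}
target 0/1/1 ∈ {SC,TSO,PSO}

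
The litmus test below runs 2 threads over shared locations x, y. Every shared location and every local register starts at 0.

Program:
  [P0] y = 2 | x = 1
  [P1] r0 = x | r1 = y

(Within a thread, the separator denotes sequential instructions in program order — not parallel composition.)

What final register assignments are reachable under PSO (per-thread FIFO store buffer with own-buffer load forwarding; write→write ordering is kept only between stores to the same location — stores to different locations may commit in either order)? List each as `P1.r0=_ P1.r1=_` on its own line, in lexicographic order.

P1.r0=0 P1.r1=0
P1.r0=0 P1.r1=2
P1.r0=1 P1.r1=0
P1.r0=1 P1.r1=2

outcome vector order: (P1.r0,P1.r1)
|PSO outcomes| = 4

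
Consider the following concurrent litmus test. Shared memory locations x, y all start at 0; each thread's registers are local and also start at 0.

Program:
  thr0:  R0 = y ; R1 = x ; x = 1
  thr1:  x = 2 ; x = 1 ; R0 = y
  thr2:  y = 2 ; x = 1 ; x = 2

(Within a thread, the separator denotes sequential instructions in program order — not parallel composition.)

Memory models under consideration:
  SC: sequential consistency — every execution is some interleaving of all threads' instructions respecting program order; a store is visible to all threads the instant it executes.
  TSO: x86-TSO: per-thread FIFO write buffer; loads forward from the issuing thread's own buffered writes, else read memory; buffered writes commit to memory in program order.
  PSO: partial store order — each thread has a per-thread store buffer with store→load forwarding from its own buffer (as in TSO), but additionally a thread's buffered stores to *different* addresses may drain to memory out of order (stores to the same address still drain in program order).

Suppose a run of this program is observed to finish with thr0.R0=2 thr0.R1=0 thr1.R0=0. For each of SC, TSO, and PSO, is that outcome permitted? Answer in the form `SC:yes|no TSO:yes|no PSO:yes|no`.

outcome vector order: (thr0.R0,thr0.R1,thr1.R0)
SC (11): 000, 002, 010, 012, 020, 022, 202, 210, 212, 220, 222
TSO (12): 000, 002, 010, 012, 020, 022, 200, 202, 210, 212, 220, 222
PSO (12): 000, 002, 010, 012, 020, 022, 200, 202, 210, 212, 220, 222
target 200 ∈ {TSO,PSO}

SC:no TSO:yes PSO:yes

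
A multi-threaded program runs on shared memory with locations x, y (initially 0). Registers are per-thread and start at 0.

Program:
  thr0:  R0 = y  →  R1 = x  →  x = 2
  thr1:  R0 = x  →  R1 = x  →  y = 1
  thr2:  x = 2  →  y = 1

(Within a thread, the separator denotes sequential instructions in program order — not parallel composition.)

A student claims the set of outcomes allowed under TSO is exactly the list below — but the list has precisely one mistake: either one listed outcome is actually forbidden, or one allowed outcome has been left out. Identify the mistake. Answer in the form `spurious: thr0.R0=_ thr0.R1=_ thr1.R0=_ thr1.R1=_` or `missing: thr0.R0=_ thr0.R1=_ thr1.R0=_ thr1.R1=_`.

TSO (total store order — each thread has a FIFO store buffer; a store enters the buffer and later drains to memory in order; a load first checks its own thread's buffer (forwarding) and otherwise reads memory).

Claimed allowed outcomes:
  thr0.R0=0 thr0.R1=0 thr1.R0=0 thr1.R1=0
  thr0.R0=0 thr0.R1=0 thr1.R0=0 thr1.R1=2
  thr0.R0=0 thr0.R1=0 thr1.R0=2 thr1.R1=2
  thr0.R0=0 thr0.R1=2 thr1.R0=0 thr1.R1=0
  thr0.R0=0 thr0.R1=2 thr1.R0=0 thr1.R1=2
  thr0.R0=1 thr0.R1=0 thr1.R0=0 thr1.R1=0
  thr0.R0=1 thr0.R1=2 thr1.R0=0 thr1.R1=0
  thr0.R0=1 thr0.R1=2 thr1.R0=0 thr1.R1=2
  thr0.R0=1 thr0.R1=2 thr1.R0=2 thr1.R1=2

missing: thr0.R0=0 thr0.R1=2 thr1.R0=2 thr1.R1=2

outcome vector order: (thr0.R0,thr0.R1,thr1.R0,thr1.R1)
TSO: 10 outcomes — {<0 0 0 0>, <0 0 0 2>, <0 0 2 2>, <0 2 0 0>, <0 2 0 2>, <0 2 2 2>, <1 0 0 0>, <1 2 0 0>, <1 2 0 2>, <1 2 2 2>}
TSO∖claimed = {<0 2 2 2>}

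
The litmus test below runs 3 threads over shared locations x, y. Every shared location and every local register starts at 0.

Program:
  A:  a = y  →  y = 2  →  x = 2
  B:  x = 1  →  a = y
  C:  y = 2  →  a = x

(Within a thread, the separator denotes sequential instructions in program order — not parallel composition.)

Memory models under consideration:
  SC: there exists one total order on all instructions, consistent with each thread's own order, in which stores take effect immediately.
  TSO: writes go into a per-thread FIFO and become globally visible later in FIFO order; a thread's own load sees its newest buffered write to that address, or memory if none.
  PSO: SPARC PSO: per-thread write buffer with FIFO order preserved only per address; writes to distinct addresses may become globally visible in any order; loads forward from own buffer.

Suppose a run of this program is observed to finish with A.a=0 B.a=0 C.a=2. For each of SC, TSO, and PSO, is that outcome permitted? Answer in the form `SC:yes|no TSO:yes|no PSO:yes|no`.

SC:yes TSO:yes PSO:yes

outcome vector order: (A.a,B.a,C.a)
[SC] allowed = {(0,0,1), (0,0,2), (0,2,0), (0,2,1), (0,2,2), (2,0,1), (2,0,2), (2,2,0), (2,2,1), (2,2,2)}
[TSO] allowed = {(0,0,0), (0,0,1), (0,0,2), (0,2,0), (0,2,1), (0,2,2), (2,0,0), (2,0,1), (2,0,2), (2,2,0), (2,2,1), (2,2,2)}
[PSO] allowed = {(0,0,0), (0,0,1), (0,0,2), (0,2,0), (0,2,1), (0,2,2), (2,0,0), (2,0,1), (2,0,2), (2,2,0), (2,2,1), (2,2,2)}
target (0,0,2) ∈ {SC,TSO,PSO}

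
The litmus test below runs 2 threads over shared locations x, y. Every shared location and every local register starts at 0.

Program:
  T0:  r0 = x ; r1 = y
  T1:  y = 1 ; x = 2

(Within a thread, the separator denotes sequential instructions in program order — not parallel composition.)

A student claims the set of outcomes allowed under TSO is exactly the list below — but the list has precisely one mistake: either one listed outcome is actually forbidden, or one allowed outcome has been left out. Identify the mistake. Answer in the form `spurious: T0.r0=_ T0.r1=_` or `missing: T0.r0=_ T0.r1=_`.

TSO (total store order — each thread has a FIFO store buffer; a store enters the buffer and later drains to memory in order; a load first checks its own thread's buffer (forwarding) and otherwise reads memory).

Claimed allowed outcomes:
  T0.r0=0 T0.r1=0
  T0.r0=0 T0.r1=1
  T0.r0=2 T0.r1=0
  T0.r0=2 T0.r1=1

spurious: T0.r0=2 T0.r1=0

outcome vector order: (T0.r0,T0.r1)
under TSO → <0 0>, <0 1>, <2 1>
claimed∖TSO = {<2 0>}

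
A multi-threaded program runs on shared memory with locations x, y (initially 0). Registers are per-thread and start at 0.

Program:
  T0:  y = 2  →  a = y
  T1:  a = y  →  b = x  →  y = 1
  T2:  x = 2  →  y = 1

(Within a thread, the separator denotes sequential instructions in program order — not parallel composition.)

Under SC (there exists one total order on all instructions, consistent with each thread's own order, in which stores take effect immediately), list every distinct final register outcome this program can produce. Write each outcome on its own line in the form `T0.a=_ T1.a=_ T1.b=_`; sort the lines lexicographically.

outcome vector order: (T0.a,T1.a,T1.b)
|SC outcomes| = 10

T0.a=1 T1.a=0 T1.b=0
T0.a=1 T1.a=0 T1.b=2
T0.a=1 T1.a=1 T1.b=2
T0.a=1 T1.a=2 T1.b=0
T0.a=1 T1.a=2 T1.b=2
T0.a=2 T1.a=0 T1.b=0
T0.a=2 T1.a=0 T1.b=2
T0.a=2 T1.a=1 T1.b=2
T0.a=2 T1.a=2 T1.b=0
T0.a=2 T1.a=2 T1.b=2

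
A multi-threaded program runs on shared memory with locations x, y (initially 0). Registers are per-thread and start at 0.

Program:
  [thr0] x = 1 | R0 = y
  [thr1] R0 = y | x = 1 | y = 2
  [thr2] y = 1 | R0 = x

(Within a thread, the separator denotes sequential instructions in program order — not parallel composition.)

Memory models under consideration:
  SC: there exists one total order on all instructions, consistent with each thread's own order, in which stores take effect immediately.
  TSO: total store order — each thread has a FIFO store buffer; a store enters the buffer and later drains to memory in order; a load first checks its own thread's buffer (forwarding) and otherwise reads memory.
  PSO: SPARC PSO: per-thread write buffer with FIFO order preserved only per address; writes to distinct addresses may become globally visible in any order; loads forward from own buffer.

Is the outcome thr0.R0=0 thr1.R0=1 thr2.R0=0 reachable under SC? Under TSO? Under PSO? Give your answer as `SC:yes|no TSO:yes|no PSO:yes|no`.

outcome vector order: (thr0.R0,thr1.R0,thr2.R0)
SC: 10 outcomes — {(0,0,1) (0,1,1) (1,0,0) (1,0,1) (1,1,0) (1,1,1) (2,0,0) (2,0,1) (2,1,0) (2,1,1)}
TSO: 12 outcomes — {(0,0,0) (0,0,1) (0,1,0) (0,1,1) (1,0,0) (1,0,1) (1,1,0) (1,1,1) (2,0,0) (2,0,1) (2,1,0) (2,1,1)}
PSO: 12 outcomes — {(0,0,0) (0,0,1) (0,1,0) (0,1,1) (1,0,0) (1,0,1) (1,1,0) (1,1,1) (2,0,0) (2,0,1) (2,1,0) (2,1,1)}
target (0,1,0) ∈ {TSO,PSO}

SC:no TSO:yes PSO:yes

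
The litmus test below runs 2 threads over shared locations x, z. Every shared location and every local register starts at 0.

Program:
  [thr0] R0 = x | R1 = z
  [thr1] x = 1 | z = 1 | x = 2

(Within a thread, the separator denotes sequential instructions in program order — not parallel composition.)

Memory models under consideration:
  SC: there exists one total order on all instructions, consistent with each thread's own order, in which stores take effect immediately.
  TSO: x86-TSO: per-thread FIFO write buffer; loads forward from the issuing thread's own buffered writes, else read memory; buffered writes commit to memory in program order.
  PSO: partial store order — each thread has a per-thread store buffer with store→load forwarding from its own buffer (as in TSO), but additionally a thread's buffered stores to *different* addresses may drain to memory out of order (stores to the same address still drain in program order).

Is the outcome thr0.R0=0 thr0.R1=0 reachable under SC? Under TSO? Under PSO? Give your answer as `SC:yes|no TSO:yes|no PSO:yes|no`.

SC:yes TSO:yes PSO:yes

outcome vector order: (thr0.R0,thr0.R1)
under SC → <0 0>, <0 1>, <1 0>, <1 1>, <2 1>
under TSO → <0 0>, <0 1>, <1 0>, <1 1>, <2 1>
under PSO → <0 0>, <0 1>, <1 0>, <1 1>, <2 0>, <2 1>
target <0 0> ∈ {SC,TSO,PSO}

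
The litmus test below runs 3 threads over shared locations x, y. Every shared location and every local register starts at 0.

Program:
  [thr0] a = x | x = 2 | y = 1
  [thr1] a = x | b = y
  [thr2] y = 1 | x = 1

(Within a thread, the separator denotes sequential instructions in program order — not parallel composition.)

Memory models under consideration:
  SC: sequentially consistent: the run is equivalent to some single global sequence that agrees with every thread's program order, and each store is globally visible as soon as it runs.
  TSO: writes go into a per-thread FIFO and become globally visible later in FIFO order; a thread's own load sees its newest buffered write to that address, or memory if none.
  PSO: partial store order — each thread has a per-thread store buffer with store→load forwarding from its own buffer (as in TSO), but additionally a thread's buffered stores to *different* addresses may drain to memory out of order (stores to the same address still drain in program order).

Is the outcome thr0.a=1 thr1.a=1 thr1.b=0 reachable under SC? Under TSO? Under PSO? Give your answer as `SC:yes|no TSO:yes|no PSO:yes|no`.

SC:no TSO:no PSO:yes

outcome vector order: (thr0.a,thr1.a,thr1.b)
[SC] allowed = {000; 001; 011; 020; 021; 100; 101; 111; 121}
[TSO] allowed = {000; 001; 011; 020; 021; 100; 101; 111; 121}
[PSO] allowed = {000; 001; 010; 011; 020; 021; 100; 101; 110; 111; 120; 121}
target 110 ∈ {PSO}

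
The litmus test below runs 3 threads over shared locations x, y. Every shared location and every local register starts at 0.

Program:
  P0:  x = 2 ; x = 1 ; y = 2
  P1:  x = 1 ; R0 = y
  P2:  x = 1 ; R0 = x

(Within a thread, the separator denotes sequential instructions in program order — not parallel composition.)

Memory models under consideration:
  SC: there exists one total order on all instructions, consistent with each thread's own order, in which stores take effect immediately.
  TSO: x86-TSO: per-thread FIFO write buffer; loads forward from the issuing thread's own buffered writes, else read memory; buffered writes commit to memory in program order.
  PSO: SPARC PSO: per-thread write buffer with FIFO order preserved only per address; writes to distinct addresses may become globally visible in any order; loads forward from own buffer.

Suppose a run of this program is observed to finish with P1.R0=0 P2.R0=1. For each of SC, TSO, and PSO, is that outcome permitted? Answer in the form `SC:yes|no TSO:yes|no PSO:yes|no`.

outcome vector order: (P1.R0,P2.R0)
[SC] allowed = {01; 02; 21; 22}
[TSO] allowed = {01; 02; 21; 22}
[PSO] allowed = {01; 02; 21; 22}
target 01 ∈ {SC,TSO,PSO}

SC:yes TSO:yes PSO:yes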